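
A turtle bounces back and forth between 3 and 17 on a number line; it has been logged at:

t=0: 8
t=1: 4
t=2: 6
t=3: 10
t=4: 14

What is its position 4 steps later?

4

The value travels 4 per step and bounces off the walls at 3 and 17.
  step 5: 14 → 16
  step 6: 16 → 12
  step 7: 12 → 8
  step 8: 8 → 4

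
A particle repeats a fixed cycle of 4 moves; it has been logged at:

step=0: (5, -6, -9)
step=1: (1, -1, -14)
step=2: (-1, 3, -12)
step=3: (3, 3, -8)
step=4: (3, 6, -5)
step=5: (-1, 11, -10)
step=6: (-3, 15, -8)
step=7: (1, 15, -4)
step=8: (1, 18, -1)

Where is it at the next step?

(-3, 23, -6)

Step-to-step displacements: (-4, +5, -5), (-2, +4, +2), (+4, +0, +4), (+0, +3, +3), (-4, +5, -5), (-2, +4, +2), (+4, +0, +4), (+0, +3, +3) — a repeating cycle of length 4.
step 9: apply (-4, +5, -5) → (-3, 23, -6)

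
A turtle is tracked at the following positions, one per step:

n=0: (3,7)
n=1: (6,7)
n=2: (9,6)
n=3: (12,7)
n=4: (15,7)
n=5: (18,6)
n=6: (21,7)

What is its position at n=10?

(33,7)

The first coordinate changes by +3 each step, so at step 10 it is 3 + 10·(3) = 33.
The second coordinate repeats the cycle [7, 7, 6] with period 3; step 10 mod 3 = 1, giving 7.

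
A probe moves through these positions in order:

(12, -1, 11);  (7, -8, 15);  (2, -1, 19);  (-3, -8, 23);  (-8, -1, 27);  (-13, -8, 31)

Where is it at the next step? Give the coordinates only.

First: linear, -5 per step → -18 at step 6.
Second: cycles through -1, -8 every 2 steps. Step 6 lands at position 0 of the cycle → -1.
Third: linear, +4 per step → 35 at step 6.

(-18, -1, 35)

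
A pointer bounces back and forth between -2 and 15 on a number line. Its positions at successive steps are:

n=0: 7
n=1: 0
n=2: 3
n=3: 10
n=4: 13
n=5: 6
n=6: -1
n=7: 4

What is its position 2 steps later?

12

The value travels 7 per step and bounces off the walls at -2 and 15.
  step 8: 4 → 11
  step 9: 11 → 12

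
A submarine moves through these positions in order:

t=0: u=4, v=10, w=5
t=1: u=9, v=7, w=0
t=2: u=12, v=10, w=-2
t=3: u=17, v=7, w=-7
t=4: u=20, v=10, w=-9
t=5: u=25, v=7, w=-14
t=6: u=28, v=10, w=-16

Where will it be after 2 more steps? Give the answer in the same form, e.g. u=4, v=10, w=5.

The moves between consecutive positions are (+5,-3,-5), (+3,+3,-2), (+5,-3,-5), (+3,+3,-2), (+5,-3,-5), (+3,+3,-2); they repeat the 2-cycle [(+5,-3,-5), (+3,+3,-2)].
step 7: apply (+5,-3,-5) → u=33, v=7, w=-21
step 8: apply (+3,+3,-2) → u=36, v=10, w=-23

u=36, v=10, w=-23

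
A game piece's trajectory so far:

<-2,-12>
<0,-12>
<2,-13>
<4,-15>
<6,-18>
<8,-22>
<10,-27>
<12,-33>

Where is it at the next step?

First differences are <+2,+0>, <+2,-1>, <+2,-2>, <+2,-3>, <+2,-4>, <+2,-5>, <+2,-6>; their common second difference is <+0,-1> (constant acceleration).
step 8: <12,-33> + <+2,-7> → <14,-40>

<14,-40>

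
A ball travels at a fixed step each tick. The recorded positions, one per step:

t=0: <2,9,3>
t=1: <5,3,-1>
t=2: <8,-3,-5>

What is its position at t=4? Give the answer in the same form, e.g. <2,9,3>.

<14,-15,-13>

Constant displacement of <+3,-6,-4> per step.
step 3: <8,-3,-5> + <+3,-6,-4> → <11,-9,-9>
step 4: <11,-9,-9> + <+3,-6,-4> → <14,-15,-13>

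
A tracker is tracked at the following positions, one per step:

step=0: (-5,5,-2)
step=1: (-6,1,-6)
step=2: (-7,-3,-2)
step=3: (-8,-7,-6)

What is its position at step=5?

First: linear, -1 per step → -10 at step 5.
Second: linear, -4 per step → -15 at step 5.
Third: cycles through -2, -6 every 2 steps. Step 5 lands at position 1 of the cycle → -6.

(-10,-15,-6)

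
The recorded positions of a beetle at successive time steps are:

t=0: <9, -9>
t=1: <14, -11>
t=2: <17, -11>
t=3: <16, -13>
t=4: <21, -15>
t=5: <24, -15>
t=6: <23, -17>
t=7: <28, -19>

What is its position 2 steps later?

<30, -21>

Differencing gives <+5, -2>, <+3, +0>, <-1, -2>, <+5, -2>, <+3, +0>, <-1, -2>, <+5, -2>. This is the pattern <+5, -2>, <+3, +0>, <-1, -2> repeated.
step 8: apply <+3, +0> → <31, -19>
step 9: apply <-1, -2> → <30, -21>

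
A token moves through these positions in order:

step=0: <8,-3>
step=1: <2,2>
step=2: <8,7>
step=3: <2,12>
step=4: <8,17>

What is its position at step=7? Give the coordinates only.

<2,32>

First: cycles through 8, 2 every 2 steps. Step 7 lands at position 1 of the cycle → 2.
Second: linear, +5 per step → 32 at step 7.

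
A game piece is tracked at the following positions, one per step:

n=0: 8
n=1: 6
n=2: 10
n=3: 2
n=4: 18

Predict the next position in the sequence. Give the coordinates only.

-14

Consecutive displacements -2, +4, -8, +16 scale by a factor of -2 each step.
step 5: 18 − 32 → -14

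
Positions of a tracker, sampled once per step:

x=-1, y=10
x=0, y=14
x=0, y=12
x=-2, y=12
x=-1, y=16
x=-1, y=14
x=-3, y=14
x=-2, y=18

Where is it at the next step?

The moves between consecutive positions are (+1,+4), (+0,-2), (-2,+0), (+1,+4), (+0,-2), (-2,+0), (+1,+4); they repeat the 3-cycle [(+1,+4), (+0,-2), (-2,+0)].
step 8: apply (+0,-2) → x=-2, y=16

x=-2, y=16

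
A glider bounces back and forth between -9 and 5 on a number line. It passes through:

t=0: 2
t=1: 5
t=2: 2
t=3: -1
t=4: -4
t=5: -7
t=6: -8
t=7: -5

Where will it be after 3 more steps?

The value travels 3 per step and bounces off the walls at -9 and 5.
  step 8: -5 → -2
  step 9: -2 → 1
  step 10: 1 → 4

4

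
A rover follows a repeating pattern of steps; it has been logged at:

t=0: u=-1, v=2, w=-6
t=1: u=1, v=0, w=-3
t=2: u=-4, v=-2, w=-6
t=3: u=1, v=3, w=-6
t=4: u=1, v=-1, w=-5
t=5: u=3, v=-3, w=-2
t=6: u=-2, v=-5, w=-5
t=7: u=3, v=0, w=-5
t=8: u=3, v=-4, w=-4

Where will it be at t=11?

Step-to-step displacements: (+2, -2, +3), (-5, -2, -3), (+5, +5, +0), (+0, -4, +1), (+2, -2, +3), (-5, -2, -3), (+5, +5, +0), (+0, -4, +1) — a repeating cycle of length 4.
step 9: apply (+2, -2, +3) → u=5, v=-6, w=-1
step 10: apply (-5, -2, -3) → u=0, v=-8, w=-4
step 11: apply (+5, +5, +0) → u=5, v=-3, w=-4

u=5, v=-3, w=-4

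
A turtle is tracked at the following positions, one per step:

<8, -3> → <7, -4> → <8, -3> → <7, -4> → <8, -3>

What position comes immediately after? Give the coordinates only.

<7, -4>

The jumps are <-1, -1>, <+1, +1>, <-1, -1>, <+1, +1> — a geometric progression with ratio -1.
step 5: <8, -3> + <-1, -1> → <7, -4>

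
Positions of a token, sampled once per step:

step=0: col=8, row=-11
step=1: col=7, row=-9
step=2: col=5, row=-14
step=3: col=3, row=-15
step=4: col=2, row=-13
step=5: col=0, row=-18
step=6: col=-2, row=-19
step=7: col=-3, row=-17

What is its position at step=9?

col=-7, row=-23

The moves between consecutive positions are (-1, +2), (-2, -5), (-2, -1), (-1, +2), (-2, -5), (-2, -1), (-1, +2); they repeat the 3-cycle [(-1, +2), (-2, -5), (-2, -1)].
step 8: apply (-2, -5) → col=-5, row=-22
step 9: apply (-2, -1) → col=-7, row=-23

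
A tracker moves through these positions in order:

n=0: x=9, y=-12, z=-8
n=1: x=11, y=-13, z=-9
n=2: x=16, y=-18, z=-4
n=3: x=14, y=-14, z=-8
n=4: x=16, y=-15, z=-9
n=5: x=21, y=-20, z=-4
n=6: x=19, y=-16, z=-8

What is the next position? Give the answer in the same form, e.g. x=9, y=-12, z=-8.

Differencing gives (+2, -1, -1), (+5, -5, +5), (-2, +4, -4), (+2, -1, -1), (+5, -5, +5), (-2, +4, -4). This is the pattern (+2, -1, -1), (+5, -5, +5), (-2, +4, -4) repeated.
step 7: apply (+2, -1, -1) → x=21, y=-17, z=-9

x=21, y=-17, z=-9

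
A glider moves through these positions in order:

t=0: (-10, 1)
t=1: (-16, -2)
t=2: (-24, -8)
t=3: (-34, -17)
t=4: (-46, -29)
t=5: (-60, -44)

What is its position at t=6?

First differences are (-6, -3), (-8, -6), (-10, -9), (-12, -12), (-14, -15); their common second difference is (-2, -3) (constant acceleration).
step 6: (-60, -44) + (-16, -18) → (-76, -62)

(-76, -62)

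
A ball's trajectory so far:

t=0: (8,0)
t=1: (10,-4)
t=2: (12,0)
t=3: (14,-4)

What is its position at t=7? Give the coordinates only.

(22,-4)

The first coordinate changes by +2 each step, so at step 7 it is 8 + 7·(2) = 22.
The second coordinate repeats the cycle [0, -4] with period 2; step 7 mod 2 = 1, giving -4.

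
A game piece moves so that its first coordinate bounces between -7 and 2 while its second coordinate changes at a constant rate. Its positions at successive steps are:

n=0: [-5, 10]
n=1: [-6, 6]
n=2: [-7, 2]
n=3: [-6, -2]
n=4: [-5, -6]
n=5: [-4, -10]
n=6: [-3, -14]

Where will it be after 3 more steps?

[0, -26]

The first coordinate reflects between -7 and 2, moving 1 per step.
  step 7: -3 → -2
  step 8: -2 → -1
  step 9: -1 → 0
The second coordinate changes by -4 each step: at step 9 it is -26.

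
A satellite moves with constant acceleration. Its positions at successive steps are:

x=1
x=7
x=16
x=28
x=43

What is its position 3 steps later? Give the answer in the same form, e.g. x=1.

First differences are +6, +9, +12, +15; their common second difference is +3 (constant acceleration).
step 5: 43 + 18 → x=61
step 6: 61 + 21 → x=82
step 7: 82 + 24 → x=106

x=106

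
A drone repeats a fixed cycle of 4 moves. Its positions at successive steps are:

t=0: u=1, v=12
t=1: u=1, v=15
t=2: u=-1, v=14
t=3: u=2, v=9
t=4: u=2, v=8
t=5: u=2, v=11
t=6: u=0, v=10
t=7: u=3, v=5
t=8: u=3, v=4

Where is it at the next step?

Step-to-step displacements: (+0, +3), (-2, -1), (+3, -5), (+0, -1), (+0, +3), (-2, -1), (+3, -5), (+0, -1) — a repeating cycle of length 4.
step 9: apply (+0, +3) → u=3, v=7

u=3, v=7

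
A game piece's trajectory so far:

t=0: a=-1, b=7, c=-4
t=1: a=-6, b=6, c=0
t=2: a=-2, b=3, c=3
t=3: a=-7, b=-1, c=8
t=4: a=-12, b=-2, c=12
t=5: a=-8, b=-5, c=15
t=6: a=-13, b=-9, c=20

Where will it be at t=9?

a=-19, b=-17, c=32

The moves between consecutive positions are (-5, -1, +4), (+4, -3, +3), (-5, -4, +5), (-5, -1, +4), (+4, -3, +3), (-5, -4, +5); they repeat the 3-cycle [(-5, -1, +4), (+4, -3, +3), (-5, -4, +5)].
step 7: apply (-5, -1, +4) → a=-18, b=-10, c=24
step 8: apply (+4, -3, +3) → a=-14, b=-13, c=27
step 9: apply (-5, -4, +5) → a=-19, b=-17, c=32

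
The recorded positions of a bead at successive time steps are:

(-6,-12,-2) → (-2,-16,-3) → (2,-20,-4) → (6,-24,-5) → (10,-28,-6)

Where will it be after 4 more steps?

Each step adds (+4,-4,-1) to the position.
step 5: (10,-28,-6) + (+4,-4,-1) → (14,-32,-7)
step 6: (14,-32,-7) + (+4,-4,-1) → (18,-36,-8)
step 7: (18,-36,-8) + (+4,-4,-1) → (22,-40,-9)
step 8: (22,-40,-9) + (+4,-4,-1) → (26,-44,-10)

(26,-44,-10)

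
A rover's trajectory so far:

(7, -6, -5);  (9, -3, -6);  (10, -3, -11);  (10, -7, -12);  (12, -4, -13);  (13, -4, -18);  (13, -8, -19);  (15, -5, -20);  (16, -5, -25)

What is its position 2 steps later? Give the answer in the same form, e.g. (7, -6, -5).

(18, -6, -27)

The moves between consecutive positions are (+2, +3, -1), (+1, +0, -5), (+0, -4, -1), (+2, +3, -1), (+1, +0, -5), (+0, -4, -1), (+2, +3, -1), (+1, +0, -5); they repeat the 3-cycle [(+2, +3, -1), (+1, +0, -5), (+0, -4, -1)].
step 9: apply (+0, -4, -1) → (16, -9, -26)
step 10: apply (+2, +3, -1) → (18, -6, -27)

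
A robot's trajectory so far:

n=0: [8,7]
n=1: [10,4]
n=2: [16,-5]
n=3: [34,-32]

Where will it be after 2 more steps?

Step-to-step displacements: [+2,-3], [+6,-9], [+18,-27]; each is 3× the previous.
step 4: [34,-32] + [+54,-81] → [88,-113]
step 5: [88,-113] + [+162,-243] → [250,-356]

[250,-356]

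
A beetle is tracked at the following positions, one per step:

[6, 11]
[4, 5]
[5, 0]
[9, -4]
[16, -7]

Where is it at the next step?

Taking differences between consecutive positions: [-2, -6], [+1, -5], [+4, -4], [+7, -3]. These grow by [+3, +1] each step.
step 5: [16, -7] + [+10, -2] → [26, -9]

[26, -9]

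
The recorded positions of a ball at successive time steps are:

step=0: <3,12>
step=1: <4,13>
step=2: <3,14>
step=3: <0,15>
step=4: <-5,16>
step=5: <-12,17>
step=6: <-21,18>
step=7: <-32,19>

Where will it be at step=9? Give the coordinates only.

<-60,21>

First differences are <+1,+1>, <-1,+1>, <-3,+1>, <-5,+1>, <-7,+1>, <-9,+1>, <-11,+1>; their common second difference is <-2,+0> (constant acceleration).
step 8: <-32,19> + <-13,+1> → <-45,20>
step 9: <-45,20> + <-15,+1> → <-60,21>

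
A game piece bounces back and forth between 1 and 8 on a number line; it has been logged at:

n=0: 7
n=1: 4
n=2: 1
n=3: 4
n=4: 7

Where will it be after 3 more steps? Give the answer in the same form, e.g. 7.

The value travels 3 per step and bounces off the walls at 1 and 8.
  step 5: 7 → 6
  step 6: 6 → 3
  step 7: 3 → 2

2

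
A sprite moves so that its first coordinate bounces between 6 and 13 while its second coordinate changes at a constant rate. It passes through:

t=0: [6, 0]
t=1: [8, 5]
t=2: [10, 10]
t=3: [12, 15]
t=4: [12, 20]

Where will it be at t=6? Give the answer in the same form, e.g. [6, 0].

The first coordinate travels 2 per step and bounces off the walls at 6 and 13.
  step 5: 12 → 10
  step 6: 10 → 8
The second coordinate changes by +5 each step: at step 6 it is 30.

[8, 30]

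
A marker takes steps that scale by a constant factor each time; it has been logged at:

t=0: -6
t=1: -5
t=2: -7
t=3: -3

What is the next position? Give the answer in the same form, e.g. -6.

Consecutive displacements +1, -2, +4 scale by a factor of -2 each step.
step 4: -3 − 8 → -11

-11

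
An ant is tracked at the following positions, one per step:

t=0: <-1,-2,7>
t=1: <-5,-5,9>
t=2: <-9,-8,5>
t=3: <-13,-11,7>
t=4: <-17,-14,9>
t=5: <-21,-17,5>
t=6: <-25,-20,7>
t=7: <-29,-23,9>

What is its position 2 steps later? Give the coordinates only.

The first coordinate changes by -4 each step, so at step 9 it is -1 + 9·(-4) = -37.
The second coordinate changes by -3 each step, so at step 9 it is -2 + 9·(-3) = -29.
The third coordinate repeats the cycle [7, 9, 5] with period 3; step 9 mod 3 = 0, giving 7.

<-37,-29,7>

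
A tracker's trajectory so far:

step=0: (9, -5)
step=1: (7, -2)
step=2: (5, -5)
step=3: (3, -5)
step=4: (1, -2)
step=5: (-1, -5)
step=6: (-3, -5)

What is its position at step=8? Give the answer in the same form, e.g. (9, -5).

First: linear, -2 per step → -7 at step 8.
Second: cycles through -5, -2, -5 every 3 steps. Step 8 lands at position 2 of the cycle → -5.

(-7, -5)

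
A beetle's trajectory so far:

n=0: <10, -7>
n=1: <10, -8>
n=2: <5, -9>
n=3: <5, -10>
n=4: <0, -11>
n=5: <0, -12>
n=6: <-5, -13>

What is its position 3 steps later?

<-10, -16>

Differencing gives <+0, -1>, <-5, -1>, <+0, -1>, <-5, -1>, <+0, -1>, <-5, -1>. This is the pattern <+0, -1>, <-5, -1> repeated.
step 7: apply <+0, -1> → <-5, -14>
step 8: apply <-5, -1> → <-10, -15>
step 9: apply <+0, -1> → <-10, -16>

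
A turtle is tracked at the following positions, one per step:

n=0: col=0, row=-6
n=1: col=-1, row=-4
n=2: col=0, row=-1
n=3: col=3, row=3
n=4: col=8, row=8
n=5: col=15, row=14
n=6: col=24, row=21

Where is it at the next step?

col=35, row=29

Successive displacements: (-1, +2), (+1, +3), (+3, +4), (+5, +5), (+7, +6), (+9, +7) — each changes by (+2, +1).
step 7: col=24, row=21 + (+11, +8) → col=35, row=29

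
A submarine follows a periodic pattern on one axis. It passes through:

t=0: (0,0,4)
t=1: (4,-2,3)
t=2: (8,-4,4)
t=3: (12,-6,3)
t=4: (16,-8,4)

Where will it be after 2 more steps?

First: linear, +4 per step → 24 at step 6.
Second: linear, -2 per step → -12 at step 6.
Third: cycles through 4, 3 every 2 steps. Step 6 lands at position 0 of the cycle → 4.

(24,-12,4)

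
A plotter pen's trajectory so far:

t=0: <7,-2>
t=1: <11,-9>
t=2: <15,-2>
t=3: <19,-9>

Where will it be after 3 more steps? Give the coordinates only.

<31,-2>

First: linear, +4 per step → 31 at step 6.
Second: cycles through -2, -9 every 2 steps. Step 6 lands at position 0 of the cycle → -2.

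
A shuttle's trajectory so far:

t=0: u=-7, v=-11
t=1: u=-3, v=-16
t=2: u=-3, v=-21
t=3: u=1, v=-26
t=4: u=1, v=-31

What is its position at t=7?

Step-to-step displacements: (+4, -5), (+0, -5), (+4, -5), (+0, -5) — a repeating cycle of length 2.
step 5: apply (+4, -5) → u=5, v=-36
step 6: apply (+0, -5) → u=5, v=-41
step 7: apply (+4, -5) → u=9, v=-46

u=9, v=-46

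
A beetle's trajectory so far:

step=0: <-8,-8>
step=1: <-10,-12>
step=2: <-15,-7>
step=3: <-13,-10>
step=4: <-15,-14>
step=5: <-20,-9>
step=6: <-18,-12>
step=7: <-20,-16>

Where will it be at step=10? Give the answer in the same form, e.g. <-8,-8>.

Step-to-step displacements: <-2,-4>, <-5,+5>, <+2,-3>, <-2,-4>, <-5,+5>, <+2,-3>, <-2,-4> — a repeating cycle of length 3.
step 8: apply <-5,+5> → <-25,-11>
step 9: apply <+2,-3> → <-23,-14>
step 10: apply <-2,-4> → <-25,-18>

<-25,-18>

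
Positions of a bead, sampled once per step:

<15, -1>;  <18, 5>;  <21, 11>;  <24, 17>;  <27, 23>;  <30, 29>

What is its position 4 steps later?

<42, 53>

Each step adds <+3, +6> to the position.
step 6: <30, 29> + <+3, +6> → <33, 35>
step 7: <33, 35> + <+3, +6> → <36, 41>
step 8: <36, 41> + <+3, +6> → <39, 47>
step 9: <39, 47> + <+3, +6> → <42, 53>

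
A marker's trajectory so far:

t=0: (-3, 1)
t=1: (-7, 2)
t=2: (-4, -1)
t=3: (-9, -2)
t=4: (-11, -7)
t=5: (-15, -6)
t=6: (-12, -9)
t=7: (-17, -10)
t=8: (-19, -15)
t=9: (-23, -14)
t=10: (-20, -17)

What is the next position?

(-25, -18)

The moves between consecutive positions are (-4, +1), (+3, -3), (-5, -1), (-2, -5), (-4, +1), (+3, -3), (-5, -1), (-2, -5), (-4, +1), (+3, -3); they repeat the 4-cycle [(-4, +1), (+3, -3), (-5, -1), (-2, -5)].
step 11: apply (-5, -1) → (-25, -18)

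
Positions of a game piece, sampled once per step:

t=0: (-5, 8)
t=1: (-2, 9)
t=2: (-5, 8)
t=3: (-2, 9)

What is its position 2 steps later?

The jumps are (+3, +1), (-3, -1), (+3, +1) — a geometric progression with ratio -1.
step 4: (-2, 9) + (-3, -1) → (-5, 8)
step 5: (-5, 8) + (+3, +1) → (-2, 9)

(-2, 9)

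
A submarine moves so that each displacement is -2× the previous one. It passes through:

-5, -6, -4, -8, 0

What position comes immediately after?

Step-to-step displacements: -1, +2, -4, +8; each is -2× the previous.
step 5: 0 − 16 → -16

-16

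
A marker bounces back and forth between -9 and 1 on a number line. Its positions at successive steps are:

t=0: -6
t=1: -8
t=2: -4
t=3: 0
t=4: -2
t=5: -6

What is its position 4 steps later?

-2

The value travels 4 per step and bounces off the walls at -9 and 1.
  step 6: -6 → -8
  step 7: -8 → -4
  step 8: -4 → 0
  step 9: 0 → -2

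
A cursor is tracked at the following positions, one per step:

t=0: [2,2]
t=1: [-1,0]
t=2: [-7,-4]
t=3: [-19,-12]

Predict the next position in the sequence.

The jumps are [-3,-2], [-6,-4], [-12,-8] — a geometric progression with ratio 2.
step 4: [-19,-12] + [-24,-16] → [-43,-28]

[-43,-28]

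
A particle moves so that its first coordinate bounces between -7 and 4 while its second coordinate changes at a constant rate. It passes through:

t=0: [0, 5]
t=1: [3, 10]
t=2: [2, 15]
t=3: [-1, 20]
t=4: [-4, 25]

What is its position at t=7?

[-1, 40]

The first coordinate reflects between -7 and 4, moving 3 per step.
  step 5: -4 → -7
  step 6: -7 → -4
  step 7: -4 → -1
The second coordinate changes by +5 each step: at step 7 it is 40.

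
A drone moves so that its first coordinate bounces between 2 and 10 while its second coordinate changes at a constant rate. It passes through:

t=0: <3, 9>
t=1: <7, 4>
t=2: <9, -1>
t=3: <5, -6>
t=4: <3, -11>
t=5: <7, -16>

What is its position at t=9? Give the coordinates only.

<7, -36>

The first coordinate travels 4 per step and bounces off the walls at 2 and 10.
  step 6: 7 → 9
  step 7: 9 → 5
  step 8: 5 → 3
  step 9: 3 → 7
The second coordinate changes by -5 each step: at step 9 it is -36.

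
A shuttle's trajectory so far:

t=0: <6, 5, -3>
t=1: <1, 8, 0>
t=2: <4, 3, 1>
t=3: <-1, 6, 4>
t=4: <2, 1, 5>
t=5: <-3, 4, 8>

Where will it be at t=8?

<-2, -3, 13>

Step-to-step displacements: <-5, +3, +3>, <+3, -5, +1>, <-5, +3, +3>, <+3, -5, +1>, <-5, +3, +3> — a repeating cycle of length 2.
step 6: apply <+3, -5, +1> → <0, -1, 9>
step 7: apply <-5, +3, +3> → <-5, 2, 12>
step 8: apply <+3, -5, +1> → <-2, -3, 13>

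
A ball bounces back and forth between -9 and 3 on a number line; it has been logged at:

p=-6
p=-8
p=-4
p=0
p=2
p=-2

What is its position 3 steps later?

The value travels 4 per step and bounces off the walls at -9 and 3.
  step 6: -2 → -6
  step 7: -6 → -8
  step 8: -8 → -4

p=-4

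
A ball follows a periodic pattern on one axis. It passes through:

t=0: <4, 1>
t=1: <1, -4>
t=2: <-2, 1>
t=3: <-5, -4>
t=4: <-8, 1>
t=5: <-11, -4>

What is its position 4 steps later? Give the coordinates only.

<-23, -4>

First: linear, -3 per step → -23 at step 9.
Second: cycles through 1, -4 every 2 steps. Step 9 lands at position 1 of the cycle → -4.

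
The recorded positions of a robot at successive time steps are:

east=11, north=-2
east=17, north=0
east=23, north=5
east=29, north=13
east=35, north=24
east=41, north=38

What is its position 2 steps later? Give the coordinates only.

east=53, north=75

First differences are (+6, +2), (+6, +5), (+6, +8), (+6, +11), (+6, +14); their common second difference is (+0, +3) (constant acceleration).
step 6: east=41, north=38 + (+6, +17) → east=47, north=55
step 7: east=47, north=55 + (+6, +20) → east=53, north=75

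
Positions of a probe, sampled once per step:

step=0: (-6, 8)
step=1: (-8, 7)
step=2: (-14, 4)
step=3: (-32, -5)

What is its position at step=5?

(-248, -113)

Step-to-step displacements: (-2, -1), (-6, -3), (-18, -9); each is 3× the previous.
step 4: (-32, -5) + (-54, -27) → (-86, -32)
step 5: (-86, -32) + (-162, -81) → (-248, -113)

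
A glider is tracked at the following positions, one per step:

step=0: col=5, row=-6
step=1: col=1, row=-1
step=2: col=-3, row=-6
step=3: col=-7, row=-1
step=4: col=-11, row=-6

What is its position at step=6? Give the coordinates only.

col=-19, row=-6

The col coordinate changes by -4 each step, so at step 6 it is 5 + 6·(-4) = -19.
The row coordinate repeats the cycle [-6, -1] with period 2; step 6 mod 2 = 0, giving -6.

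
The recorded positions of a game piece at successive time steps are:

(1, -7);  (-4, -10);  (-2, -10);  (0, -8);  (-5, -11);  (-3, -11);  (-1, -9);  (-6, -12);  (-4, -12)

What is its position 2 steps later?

Step-to-step displacements: (-5, -3), (+2, +0), (+2, +2), (-5, -3), (+2, +0), (+2, +2), (-5, -3), (+2, +0) — a repeating cycle of length 3.
step 9: apply (+2, +2) → (-2, -10)
step 10: apply (-5, -3) → (-7, -13)

(-7, -13)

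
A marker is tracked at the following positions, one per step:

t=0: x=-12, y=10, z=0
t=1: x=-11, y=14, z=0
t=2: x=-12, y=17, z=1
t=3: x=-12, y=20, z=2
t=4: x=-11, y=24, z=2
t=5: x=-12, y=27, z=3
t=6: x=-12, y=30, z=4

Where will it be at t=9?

The moves between consecutive positions are (+1, +4, +0), (-1, +3, +1), (+0, +3, +1), (+1, +4, +0), (-1, +3, +1), (+0, +3, +1); they repeat the 3-cycle [(+1, +4, +0), (-1, +3, +1), (+0, +3, +1)].
step 7: apply (+1, +4, +0) → x=-11, y=34, z=4
step 8: apply (-1, +3, +1) → x=-12, y=37, z=5
step 9: apply (+0, +3, +1) → x=-12, y=40, z=6

x=-12, y=40, z=6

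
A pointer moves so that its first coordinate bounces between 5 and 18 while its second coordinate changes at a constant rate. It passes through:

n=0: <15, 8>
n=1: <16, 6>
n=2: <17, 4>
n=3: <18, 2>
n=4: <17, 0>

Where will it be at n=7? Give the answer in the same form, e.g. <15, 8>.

<14, -6>

The first coordinate reflects between 5 and 18, moving 1 per step.
  step 5: 17 → 16
  step 6: 16 → 15
  step 7: 15 → 14
The second coordinate changes by -2 each step: at step 7 it is -6.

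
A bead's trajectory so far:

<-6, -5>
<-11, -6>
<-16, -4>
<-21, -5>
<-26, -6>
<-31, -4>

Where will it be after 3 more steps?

First: linear, -5 per step → -46 at step 8.
Second: cycles through -5, -6, -4 every 3 steps. Step 8 lands at position 2 of the cycle → -4.

<-46, -4>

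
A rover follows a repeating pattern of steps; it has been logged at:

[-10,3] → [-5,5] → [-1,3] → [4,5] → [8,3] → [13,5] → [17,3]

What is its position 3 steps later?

The moves between consecutive positions are [+5,+2], [+4,-2], [+5,+2], [+4,-2], [+5,+2], [+4,-2]; they repeat the 2-cycle [[+5,+2], [+4,-2]].
step 7: apply [+5,+2] → [22,5]
step 8: apply [+4,-2] → [26,3]
step 9: apply [+5,+2] → [31,5]

[31,5]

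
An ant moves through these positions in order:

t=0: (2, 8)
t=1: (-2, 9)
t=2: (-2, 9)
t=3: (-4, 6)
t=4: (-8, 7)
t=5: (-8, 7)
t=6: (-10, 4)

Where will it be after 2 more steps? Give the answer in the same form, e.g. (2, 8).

The moves between consecutive positions are (-4, +1), (+0, +0), (-2, -3), (-4, +1), (+0, +0), (-2, -3); they repeat the 3-cycle [(-4, +1), (+0, +0), (-2, -3)].
step 7: apply (-4, +1) → (-14, 5)
step 8: apply (+0, +0) → (-14, 5)

(-14, 5)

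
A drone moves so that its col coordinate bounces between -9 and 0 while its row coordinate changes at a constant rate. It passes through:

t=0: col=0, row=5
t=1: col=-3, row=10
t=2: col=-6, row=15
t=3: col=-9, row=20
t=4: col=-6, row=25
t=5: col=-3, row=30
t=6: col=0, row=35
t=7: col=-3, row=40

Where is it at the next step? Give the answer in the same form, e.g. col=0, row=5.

col=-6, row=45

The col coordinate travels 3 per step and bounces off the walls at -9 and 0.
  step 8: -3 → -6
The row coordinate changes by +5 each step: at step 8 it is 45.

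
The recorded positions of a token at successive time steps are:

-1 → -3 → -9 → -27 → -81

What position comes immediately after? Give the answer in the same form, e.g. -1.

-243

Step-to-step displacements: -2, -6, -18, -54; each is 3× the previous.
step 5: -81 − 162 → -243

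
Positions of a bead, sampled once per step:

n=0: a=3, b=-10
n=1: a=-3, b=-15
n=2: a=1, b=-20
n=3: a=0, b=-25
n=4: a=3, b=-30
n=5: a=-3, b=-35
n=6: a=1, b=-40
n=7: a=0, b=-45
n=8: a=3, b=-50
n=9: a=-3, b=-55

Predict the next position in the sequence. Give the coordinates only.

A: cycles through 3, -3, 1, 0 every 4 steps. Step 10 lands at position 2 of the cycle → 1.
B: linear, -5 per step → -60 at step 10.

a=1, b=-60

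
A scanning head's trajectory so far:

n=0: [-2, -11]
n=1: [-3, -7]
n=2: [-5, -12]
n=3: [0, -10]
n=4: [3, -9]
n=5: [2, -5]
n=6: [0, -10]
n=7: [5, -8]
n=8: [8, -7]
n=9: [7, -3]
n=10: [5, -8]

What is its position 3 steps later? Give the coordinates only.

[12, -1]

The moves between consecutive positions are [-1, +4], [-2, -5], [+5, +2], [+3, +1], [-1, +4], [-2, -5], [+5, +2], [+3, +1], [-1, +4], [-2, -5]; they repeat the 4-cycle [[-1, +4], [-2, -5], [+5, +2], [+3, +1]].
step 11: apply [+5, +2] → [10, -6]
step 12: apply [+3, +1] → [13, -5]
step 13: apply [-1, +4] → [12, -1]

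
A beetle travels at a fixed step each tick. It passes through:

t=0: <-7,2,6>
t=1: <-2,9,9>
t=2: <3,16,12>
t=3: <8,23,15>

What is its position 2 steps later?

<18,37,21>

The position changes by <+5,+7,+3> every step.
step 4: <8,23,15> + <+5,+7,+3> → <13,30,18>
step 5: <13,30,18> + <+5,+7,+3> → <18,37,21>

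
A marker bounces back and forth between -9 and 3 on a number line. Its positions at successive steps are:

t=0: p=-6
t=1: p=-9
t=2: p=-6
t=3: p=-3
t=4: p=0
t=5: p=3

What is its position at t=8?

p=-6

The value travels 3 per step and bounces off the walls at -9 and 3.
  step 6: 3 → 0
  step 7: 0 → -3
  step 8: -3 → -6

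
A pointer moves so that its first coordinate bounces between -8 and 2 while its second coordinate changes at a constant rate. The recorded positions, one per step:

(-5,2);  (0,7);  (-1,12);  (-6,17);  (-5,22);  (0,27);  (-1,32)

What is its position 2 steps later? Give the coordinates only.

The first coordinate reflects between -8 and 2, moving 5 per step.
  step 7: -1 → -6
  step 8: -6 → -5
The second coordinate changes by +5 each step: at step 8 it is 42.

(-5,42)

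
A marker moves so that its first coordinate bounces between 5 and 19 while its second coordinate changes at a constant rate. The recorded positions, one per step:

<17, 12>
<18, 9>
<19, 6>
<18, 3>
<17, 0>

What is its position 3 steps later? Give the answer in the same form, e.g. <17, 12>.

<14, -9>

The first coordinate travels 1 per step and bounces off the walls at 5 and 19.
  step 5: 17 → 16
  step 6: 16 → 15
  step 7: 15 → 14
The second coordinate changes by -3 each step: at step 7 it is -9.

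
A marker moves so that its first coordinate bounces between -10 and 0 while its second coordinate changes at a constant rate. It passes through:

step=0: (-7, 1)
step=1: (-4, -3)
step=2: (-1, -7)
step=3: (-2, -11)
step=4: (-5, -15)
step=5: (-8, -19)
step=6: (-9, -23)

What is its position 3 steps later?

The first coordinate reflects between -10 and 0, moving 3 per step.
  step 7: -9 → -6
  step 8: -6 → -3
  step 9: -3 → 0
The second coordinate changes by -4 each step: at step 9 it is -35.

(0, -35)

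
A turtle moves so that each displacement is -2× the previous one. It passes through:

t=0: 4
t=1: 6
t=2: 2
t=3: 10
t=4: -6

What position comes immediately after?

The jumps are +2, -4, +8, -16 — a geometric progression with ratio -2.
step 5: -6 + 32 → 26

26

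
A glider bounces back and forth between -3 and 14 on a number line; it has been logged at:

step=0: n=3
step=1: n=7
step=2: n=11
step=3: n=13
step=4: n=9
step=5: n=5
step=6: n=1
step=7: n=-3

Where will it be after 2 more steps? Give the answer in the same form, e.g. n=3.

The value travels 4 per step and bounces off the walls at -3 and 14.
  step 8: -3 → 1
  step 9: 1 → 5

n=5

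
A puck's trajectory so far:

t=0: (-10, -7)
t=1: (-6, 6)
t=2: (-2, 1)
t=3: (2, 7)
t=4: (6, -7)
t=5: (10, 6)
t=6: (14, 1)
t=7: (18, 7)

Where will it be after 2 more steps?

(26, 6)

First: linear, +4 per step → 26 at step 9.
Second: cycles through -7, 6, 1, 7 every 4 steps. Step 9 lands at position 1 of the cycle → 6.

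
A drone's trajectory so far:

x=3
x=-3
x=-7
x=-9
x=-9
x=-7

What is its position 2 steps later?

x=3

First differences are -6, -4, -2, +0, +2; their common second difference is +2 (constant acceleration).
step 6: -7 + 4 → x=-3
step 7: -3 + 6 → x=3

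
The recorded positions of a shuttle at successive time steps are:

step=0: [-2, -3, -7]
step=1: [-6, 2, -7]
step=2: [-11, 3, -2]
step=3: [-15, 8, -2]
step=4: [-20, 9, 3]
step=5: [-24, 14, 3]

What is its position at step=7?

[-33, 20, 8]

Differencing gives [-4, +5, +0], [-5, +1, +5], [-4, +5, +0], [-5, +1, +5], [-4, +5, +0]. This is the pattern [-4, +5, +0], [-5, +1, +5] repeated.
step 6: apply [-5, +1, +5] → [-29, 15, 8]
step 7: apply [-4, +5, +0] → [-33, 20, 8]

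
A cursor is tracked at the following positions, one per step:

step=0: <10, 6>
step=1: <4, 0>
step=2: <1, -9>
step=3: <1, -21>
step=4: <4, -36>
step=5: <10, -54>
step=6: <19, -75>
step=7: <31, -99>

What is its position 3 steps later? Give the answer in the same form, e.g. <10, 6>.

First differences are <-6, -6>, <-3, -9>, <+0, -12>, <+3, -15>, <+6, -18>, <+9, -21>, <+12, -24>; their common second difference is <+3, -3> (constant acceleration).
step 8: <31, -99> + <+15, -27> → <46, -126>
step 9: <46, -126> + <+18, -30> → <64, -156>
step 10: <64, -156> + <+21, -33> → <85, -189>

<85, -189>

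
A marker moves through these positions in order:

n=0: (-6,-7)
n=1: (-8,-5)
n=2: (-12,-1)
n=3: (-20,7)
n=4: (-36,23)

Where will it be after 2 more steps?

(-132,119)

Step-to-step displacements: (-2,+2), (-4,+4), (-8,+8), (-16,+16); each is 2× the previous.
step 5: (-36,23) + (-32,+32) → (-68,55)
step 6: (-68,55) + (-64,+64) → (-132,119)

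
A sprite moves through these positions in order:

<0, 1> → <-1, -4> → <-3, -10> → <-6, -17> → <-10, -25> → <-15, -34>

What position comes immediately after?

First differences are <-1, -5>, <-2, -6>, <-3, -7>, <-4, -8>, <-5, -9>; their common second difference is <-1, -1> (constant acceleration).
step 6: <-15, -34> + <-6, -10> → <-21, -44>

<-21, -44>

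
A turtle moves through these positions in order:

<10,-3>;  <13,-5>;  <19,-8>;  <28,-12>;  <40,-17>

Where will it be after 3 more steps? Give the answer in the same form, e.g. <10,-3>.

<94,-38>

First differences are <+3,-2>, <+6,-3>, <+9,-4>, <+12,-5>; their common second difference is <+3,-1> (constant acceleration).
step 5: <40,-17> + <+15,-6> → <55,-23>
step 6: <55,-23> + <+18,-7> → <73,-30>
step 7: <73,-30> + <+21,-8> → <94,-38>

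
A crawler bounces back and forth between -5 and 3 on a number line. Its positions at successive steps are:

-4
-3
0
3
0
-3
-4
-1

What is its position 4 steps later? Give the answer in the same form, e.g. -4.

The value reflects between -5 and 3, moving 3 per step.
  step 8: -1 → 2
  step 9: 2 → 1
  step 10: 1 → -2
  step 11: -2 → -5

-5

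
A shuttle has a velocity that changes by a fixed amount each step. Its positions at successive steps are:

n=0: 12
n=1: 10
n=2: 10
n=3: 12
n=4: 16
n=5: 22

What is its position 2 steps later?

Taking differences between consecutive positions: -2, +0, +2, +4, +6. These grow by +2 each step.
step 6: 22 + 8 → 30
step 7: 30 + 10 → 40

40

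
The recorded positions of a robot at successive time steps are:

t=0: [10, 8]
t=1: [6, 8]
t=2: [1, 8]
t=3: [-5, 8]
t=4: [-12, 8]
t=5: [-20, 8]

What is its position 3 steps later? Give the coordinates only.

[-50, 8]

Taking differences between consecutive positions: [-4, +0], [-5, +0], [-6, +0], [-7, +0], [-8, +0]. These grow by [-1, +0] each step.
step 6: [-20, 8] + [-9, +0] → [-29, 8]
step 7: [-29, 8] + [-10, +0] → [-39, 8]
step 8: [-39, 8] + [-11, +0] → [-50, 8]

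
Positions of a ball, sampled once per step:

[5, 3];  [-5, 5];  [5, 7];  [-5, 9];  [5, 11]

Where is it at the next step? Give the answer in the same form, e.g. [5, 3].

First: cycles through 5, -5 every 2 steps. Step 5 lands at position 1 of the cycle → -5.
Second: linear, +2 per step → 13 at step 5.

[-5, 13]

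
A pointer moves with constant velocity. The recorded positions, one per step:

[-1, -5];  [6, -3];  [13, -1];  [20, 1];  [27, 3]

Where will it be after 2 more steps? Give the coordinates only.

The position changes by [+7, +2] every step.
step 5: [27, 3] + [+7, +2] → [34, 5]
step 6: [34, 5] + [+7, +2] → [41, 7]

[41, 7]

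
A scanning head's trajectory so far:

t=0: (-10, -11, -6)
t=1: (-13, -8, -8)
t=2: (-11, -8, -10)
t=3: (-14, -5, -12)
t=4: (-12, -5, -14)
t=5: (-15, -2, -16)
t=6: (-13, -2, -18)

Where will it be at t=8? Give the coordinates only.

(-14, 1, -22)

Differencing gives (-3, +3, -2), (+2, +0, -2), (-3, +3, -2), (+2, +0, -2), (-3, +3, -2), (+2, +0, -2). This is the pattern (-3, +3, -2), (+2, +0, -2) repeated.
step 7: apply (-3, +3, -2) → (-16, 1, -20)
step 8: apply (+2, +0, -2) → (-14, 1, -22)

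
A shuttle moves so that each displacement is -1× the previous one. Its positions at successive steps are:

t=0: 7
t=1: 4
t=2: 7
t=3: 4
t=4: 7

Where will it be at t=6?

7

Step-to-step displacements: -3, +3, -3, +3; each is -1× the previous.
step 5: 7 − 3 → 4
step 6: 4 + 3 → 7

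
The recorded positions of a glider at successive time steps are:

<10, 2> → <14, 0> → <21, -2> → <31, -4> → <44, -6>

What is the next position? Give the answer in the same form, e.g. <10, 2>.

Taking differences between consecutive positions: <+4, -2>, <+7, -2>, <+10, -2>, <+13, -2>. These grow by <+3, +0> each step.
step 5: <44, -6> + <+16, -2> → <60, -8>

<60, -8>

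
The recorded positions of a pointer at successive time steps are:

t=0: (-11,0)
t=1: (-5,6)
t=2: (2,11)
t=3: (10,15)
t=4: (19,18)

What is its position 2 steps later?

(40,21)

Taking differences between consecutive positions: (+6,+6), (+7,+5), (+8,+4), (+9,+3). These grow by (+1,-1) each step.
step 5: (19,18) + (+10,+2) → (29,20)
step 6: (29,20) + (+11,+1) → (40,21)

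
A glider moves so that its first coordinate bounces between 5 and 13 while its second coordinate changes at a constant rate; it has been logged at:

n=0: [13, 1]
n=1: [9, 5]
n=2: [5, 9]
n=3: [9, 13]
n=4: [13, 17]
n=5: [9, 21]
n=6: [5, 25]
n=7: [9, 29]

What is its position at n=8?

The first coordinate reflects between 5 and 13, moving 4 per step.
  step 8: 9 → 13
The second coordinate changes by +4 each step: at step 8 it is 33.

[13, 33]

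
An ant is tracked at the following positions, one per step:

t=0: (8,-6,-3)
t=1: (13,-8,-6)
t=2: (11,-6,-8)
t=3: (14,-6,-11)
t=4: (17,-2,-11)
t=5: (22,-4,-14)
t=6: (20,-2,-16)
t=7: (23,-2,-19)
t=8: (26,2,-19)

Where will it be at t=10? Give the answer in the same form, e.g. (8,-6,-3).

(29,2,-24)

Step-to-step displacements: (+5,-2,-3), (-2,+2,-2), (+3,+0,-3), (+3,+4,+0), (+5,-2,-3), (-2,+2,-2), (+3,+0,-3), (+3,+4,+0) — a repeating cycle of length 4.
step 9: apply (+5,-2,-3) → (31,0,-22)
step 10: apply (-2,+2,-2) → (29,2,-24)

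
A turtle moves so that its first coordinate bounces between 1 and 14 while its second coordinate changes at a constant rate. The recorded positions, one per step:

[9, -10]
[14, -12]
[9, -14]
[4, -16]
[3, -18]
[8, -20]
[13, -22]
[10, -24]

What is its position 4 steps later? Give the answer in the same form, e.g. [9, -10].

[12, -32]

The first coordinate travels 5 per step and bounces off the walls at 1 and 14.
  step 8: 10 → 5
  step 9: 5 → 2
  step 10: 2 → 7
  step 11: 7 → 12
The second coordinate changes by -2 each step: at step 11 it is -32.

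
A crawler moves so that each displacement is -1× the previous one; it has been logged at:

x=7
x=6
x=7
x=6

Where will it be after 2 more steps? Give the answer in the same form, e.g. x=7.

Consecutive displacements -1, +1, -1 scale by a factor of -1 each step.
step 4: 6 + 1 → x=7
step 5: 7 − 1 → x=6

x=6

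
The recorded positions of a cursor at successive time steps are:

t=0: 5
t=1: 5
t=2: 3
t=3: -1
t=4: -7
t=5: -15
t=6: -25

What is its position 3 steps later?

Successive displacements: +0, -2, -4, -6, -8, -10 — each changes by -2.
step 7: -25 − 12 → -37
step 8: -37 − 14 → -51
step 9: -51 − 16 → -67

-67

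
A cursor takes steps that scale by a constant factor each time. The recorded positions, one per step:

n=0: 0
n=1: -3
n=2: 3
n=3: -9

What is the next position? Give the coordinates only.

15

Consecutive displacements -3, +6, -12 scale by a factor of -2 each step.
step 4: -9 + 24 → 15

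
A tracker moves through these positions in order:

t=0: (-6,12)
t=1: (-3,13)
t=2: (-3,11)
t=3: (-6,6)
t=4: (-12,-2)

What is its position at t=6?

Successive displacements: (+3,+1), (+0,-2), (-3,-5), (-6,-8) — each changes by (-3,-3).
step 5: (-12,-2) + (-9,-11) → (-21,-13)
step 6: (-21,-13) + (-12,-14) → (-33,-27)

(-33,-27)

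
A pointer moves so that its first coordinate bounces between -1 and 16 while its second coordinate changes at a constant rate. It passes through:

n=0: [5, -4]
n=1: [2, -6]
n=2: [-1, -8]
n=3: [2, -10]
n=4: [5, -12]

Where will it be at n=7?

[14, -18]

The first coordinate travels 3 per step and bounces off the walls at -1 and 16.
  step 5: 5 → 8
  step 6: 8 → 11
  step 7: 11 → 14
The second coordinate changes by -2 each step: at step 7 it is -18.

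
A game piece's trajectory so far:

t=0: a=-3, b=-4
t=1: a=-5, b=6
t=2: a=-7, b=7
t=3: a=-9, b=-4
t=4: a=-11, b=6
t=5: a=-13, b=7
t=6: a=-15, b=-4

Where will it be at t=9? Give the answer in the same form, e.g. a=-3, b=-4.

The a coordinate changes by -2 each step, so at step 9 it is -3 + 9·(-2) = -21.
The b coordinate repeats the cycle [-4, 6, 7] with period 3; step 9 mod 3 = 0, giving -4.

a=-21, b=-4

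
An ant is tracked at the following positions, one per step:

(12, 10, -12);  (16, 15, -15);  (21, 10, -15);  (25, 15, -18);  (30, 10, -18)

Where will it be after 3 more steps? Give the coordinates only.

(43, 15, -24)

The moves between consecutive positions are (+4, +5, -3), (+5, -5, +0), (+4, +5, -3), (+5, -5, +0); they repeat the 2-cycle [(+4, +5, -3), (+5, -5, +0)].
step 5: apply (+4, +5, -3) → (34, 15, -21)
step 6: apply (+5, -5, +0) → (39, 10, -21)
step 7: apply (+4, +5, -3) → (43, 15, -24)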